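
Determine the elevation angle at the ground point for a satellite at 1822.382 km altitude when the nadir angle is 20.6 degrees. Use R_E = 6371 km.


r = R_E + alt = 8193.3820 km
Law of sines in the satellite / Earth-center / ground-point triangle:
  sin(nadir)/R_E = sin(90 + el)/r  =>  cos(el) = (r/R_E)*sin(nadir)
cos(el) = (8193.3820 / 6371.0000) * sin(20.6 deg) = 0.4524836
el = arccos(0.4524836) = 63.0969 deg
(Earth-central angle = 90 - nadir - el = 6.3031 deg)

63.0969 degrees


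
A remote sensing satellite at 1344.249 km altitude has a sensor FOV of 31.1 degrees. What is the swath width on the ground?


FOV = 31.1 deg = 0.5427974 rad
swath = 2 * alt * tan(FOV/2) = 2 * 1344.249 * tan(0.2713987)
swath = 2 * 1344.249 * 0.2782646
swath = 748.1137 km

748.1137 km


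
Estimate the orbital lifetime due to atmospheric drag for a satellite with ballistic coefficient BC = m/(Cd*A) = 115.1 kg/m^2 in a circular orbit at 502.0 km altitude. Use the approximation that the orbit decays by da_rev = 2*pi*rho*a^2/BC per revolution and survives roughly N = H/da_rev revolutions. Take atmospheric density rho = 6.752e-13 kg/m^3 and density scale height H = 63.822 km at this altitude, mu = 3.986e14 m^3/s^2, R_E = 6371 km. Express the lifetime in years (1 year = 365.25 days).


a = R_E + alt = 6873.0000 km = 6.873e+06 m
da_rev = 2*pi*rho*a^2/BC = 2*pi*6.752e-13*(6.873e+06)^2/115.1 = 1.741124 m per revolution
N = H/da_rev = 63822.0000 m / 1.741124 m = 36655.6347 revolutions
P = 2*pi*sqrt(a^3/mu) = 5670.6225 s
lifetime = N*P = 36655.6347 * 5670.6225 = 2.0786027e+08 s = 2405.7901 days
years = 2405.7901 / 365.25 = 6.5867 years

6.5867 years


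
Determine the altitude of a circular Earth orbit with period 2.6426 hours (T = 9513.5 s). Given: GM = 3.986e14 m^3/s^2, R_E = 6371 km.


T = 9513.5 s
r = (mu*T^2/(4*pi^2))^(1/3) = (3.986e14 * 9513.5^2 / (4*pi^2))^(1/3)
r = 9.7040435e+06 m = 9704.0435 km
alt = r - R_E = 9704.0435 - 6371 = 3333.0435 km

3333.0435 km


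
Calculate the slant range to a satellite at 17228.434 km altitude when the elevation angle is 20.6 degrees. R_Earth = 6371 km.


h = 17228.434 km, el = 20.6 deg
d = -R_E*sin(el) + sqrt((R_E*sin(el))^2 + 2*R_E*h + h^2)
d = -6371.0000*sin(0.3595378) + sqrt((6371.0000*0.3518416)^2 + 2*6371.0000*17228.434 + 17228.434^2)
d = 20591.9085 km

20591.9085 km


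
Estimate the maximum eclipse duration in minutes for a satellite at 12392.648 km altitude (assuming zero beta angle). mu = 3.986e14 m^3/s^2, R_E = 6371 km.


r = 18763.6480 km
T = 426.3202 min
Eclipse fraction = arcsin(R_E/r)/pi = arcsin(6371.0000/18763.6480)/pi
= arcsin(0.3395395)/pi = 0.1102712
Eclipse duration = 0.1102712 * 426.3202 = 47.0109 min

47.0109 minutes


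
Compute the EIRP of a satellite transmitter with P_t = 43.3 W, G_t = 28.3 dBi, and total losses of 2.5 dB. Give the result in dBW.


Pt = 43.3 W = 16.3649 dBW
EIRP = Pt_dBW + Gt - losses = 16.3649 + 28.3 - 2.5 = 42.1649 dBW

42.1649 dBW


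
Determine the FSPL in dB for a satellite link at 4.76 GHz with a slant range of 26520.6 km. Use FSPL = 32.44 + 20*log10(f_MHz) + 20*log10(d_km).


f = 4.76 GHz = 4760.0000 MHz
d = 26520.6 km
FSPL = 32.44 + 20*log10(4760.0000) + 20*log10(26520.6)
FSPL = 32.44 + 73.5521 + 88.4717
FSPL = 194.4638 dB

194.4638 dB


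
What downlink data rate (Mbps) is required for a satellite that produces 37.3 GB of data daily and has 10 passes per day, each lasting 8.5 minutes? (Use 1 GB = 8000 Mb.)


total contact time = 10 * 8.5 * 60 = 5100.0000 s
data = 37.3 GB = 298400.0000 Mb
rate = 298400.0000 / 5100.0000 = 58.5098 Mbps

58.5098 Mbps


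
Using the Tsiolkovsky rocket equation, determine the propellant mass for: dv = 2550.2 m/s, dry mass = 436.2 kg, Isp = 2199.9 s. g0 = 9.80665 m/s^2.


ve = Isp * g0 = 2199.9 * 9.80665 = 21573.649335 m/s
mass ratio = exp(dv/ve) = exp(2550.2/21573.649335) = 1.12547934
m_prop = m_dry * (mr - 1) = 436.2 * (1.12547934 - 1)
m_prop = 54.7341 kg

54.7341 kg


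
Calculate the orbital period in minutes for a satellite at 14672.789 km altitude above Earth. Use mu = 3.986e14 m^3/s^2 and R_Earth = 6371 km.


r = 21043.7890 km = 2.1043789e+07 m
T = 2*pi*sqrt(r^3/mu) = 2*pi*sqrt(9.3190537e+21 / 3.986e14)
T = 30380.6547 s = 506.3442 min

506.3442 minutes


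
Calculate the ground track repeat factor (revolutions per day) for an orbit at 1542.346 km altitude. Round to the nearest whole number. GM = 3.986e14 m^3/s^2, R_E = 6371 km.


r = 7.913346e+06 m
T = 2*pi*sqrt(r^3/mu) = 7005.6987 s = 116.7616 min
revs/day = 1440 / 116.7616 = 12.3328
Rounded: 12 revolutions per day

12 revolutions per day


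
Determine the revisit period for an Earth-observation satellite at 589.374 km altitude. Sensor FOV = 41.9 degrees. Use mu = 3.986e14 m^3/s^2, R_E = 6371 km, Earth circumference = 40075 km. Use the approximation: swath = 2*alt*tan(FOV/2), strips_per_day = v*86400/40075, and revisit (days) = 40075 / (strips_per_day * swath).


swath = 2*589.374*tan(0.3656465) = 451.2991 km
v = sqrt(mu/r) = 7567.4988 m/s = 7.5675 km/s
strips/day = v*86400/40075 = 7.5675*86400/40075 = 16.3152
coverage/day = strips * swath = 16.3152 * 451.2991 = 7363.0385 km
revisit = 40075 / 7363.0385 = 5.4427 days

5.4427 days


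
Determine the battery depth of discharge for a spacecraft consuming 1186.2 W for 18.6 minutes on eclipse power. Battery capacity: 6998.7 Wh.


E_used = P * t / 60 = 1186.2 * 18.6 / 60 = 367.7220 Wh
DOD = E_used / E_total * 100 = 367.7220 / 6998.7 * 100
DOD = 5.2541 %

5.2541 %


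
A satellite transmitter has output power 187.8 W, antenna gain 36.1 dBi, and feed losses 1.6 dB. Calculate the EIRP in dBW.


Pt = 187.8 W = 22.7370 dBW
EIRP = Pt_dBW + Gt - losses = 22.7370 + 36.1 - 1.6 = 57.2370 dBW

57.2370 dBW


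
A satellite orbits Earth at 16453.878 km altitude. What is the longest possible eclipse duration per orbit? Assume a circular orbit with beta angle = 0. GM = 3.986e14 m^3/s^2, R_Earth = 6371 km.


r = 22824.8780 km
T = 571.9692 min
Eclipse fraction = arcsin(R_E/r)/pi = arcsin(6371.0000/22824.8780)/pi
= arcsin(0.2791253)/pi = 0.09004447
Eclipse duration = 0.09004447 * 571.9692 = 51.5027 min

51.5027 minutes


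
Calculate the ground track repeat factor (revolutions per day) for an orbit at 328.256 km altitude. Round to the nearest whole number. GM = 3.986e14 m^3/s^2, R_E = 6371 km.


r = 6.699256e+06 m
T = 2*pi*sqrt(r^3/mu) = 5456.9639 s = 90.9494 min
revs/day = 1440 / 90.9494 = 15.8330
Rounded: 16 revolutions per day

16 revolutions per day


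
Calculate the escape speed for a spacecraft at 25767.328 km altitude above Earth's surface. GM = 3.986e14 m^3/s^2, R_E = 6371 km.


r = 6371.0 + 25767.328 = 32138.3280 km = 3.2138328e+07 m
v_esc = sqrt(2*mu/r) = sqrt(2*3.986e14 / 3.2138328e+07)
v_esc = 4980.4892 m/s = 4.9805 km/s

4.9805 km/s


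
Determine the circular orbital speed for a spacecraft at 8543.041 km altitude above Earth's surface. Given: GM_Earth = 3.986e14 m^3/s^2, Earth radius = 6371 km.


r = R_E + alt = 6371.0 + 8543.041 = 14914.0410 km = 1.4914041e+07 m
v = sqrt(mu/r) = sqrt(3.986e14 / 1.4914041e+07) = 5169.7671 m/s = 5.1698 km/s

5.1698 km/s


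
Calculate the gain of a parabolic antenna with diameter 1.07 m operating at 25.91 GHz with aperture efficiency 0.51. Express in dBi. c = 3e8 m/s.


lambda = c/f = 3e8 / 2.591e+10 = 0.01157854 m
G = eta*(pi*D/lambda)^2 = 0.51*(pi*1.07/0.01157854)^2
G = 42986.2731 (linear)
G = 10*log10(42986.2731) = 46.3333 dBi

46.3333 dBi


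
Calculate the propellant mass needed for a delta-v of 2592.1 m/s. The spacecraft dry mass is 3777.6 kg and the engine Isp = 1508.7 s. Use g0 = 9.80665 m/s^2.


ve = Isp * g0 = 1508.7 * 9.80665 = 14795.292855 m/s
mass ratio = exp(dv/ve) = exp(2592.1/14795.292855) = 1.19148165
m_prop = m_dry * (mr - 1) = 3777.6 * (1.19148165 - 1)
m_prop = 723.3411 kg

723.3411 kg


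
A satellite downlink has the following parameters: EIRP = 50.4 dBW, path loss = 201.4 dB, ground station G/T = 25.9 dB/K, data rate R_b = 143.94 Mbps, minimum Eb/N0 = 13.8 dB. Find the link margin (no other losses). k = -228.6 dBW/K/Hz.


C/N0 = EIRP - FSPL + G/T - k = 50.4 - 201.4 + 25.9 - (-228.6)
C/N0 = 103.5000 dB-Hz
R_b = 143.94 Mbps = 1.4394e+08 bps -> 10*log10(R_b) = 81.5818 dB-Hz
Eb/N0 = C/N0 - 10*log10(R_b) = 103.5000 - 81.5818 = 21.9182 dB
Margin = Eb/N0 - Eb/N0_req = 21.9182 - 13.8 = 8.1182 dB (link closes)

8.1182 dB


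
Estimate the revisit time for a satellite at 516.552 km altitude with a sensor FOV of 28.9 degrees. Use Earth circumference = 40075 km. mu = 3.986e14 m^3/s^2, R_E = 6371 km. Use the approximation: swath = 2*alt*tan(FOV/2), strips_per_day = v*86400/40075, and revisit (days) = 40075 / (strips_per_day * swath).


swath = 2*516.552*tan(0.2522001) = 266.2172 km
v = sqrt(mu/r) = 7607.3991 m/s = 7.6074 km/s
strips/day = v*86400/40075 = 7.6074*86400/40075 = 16.4012
coverage/day = strips * swath = 16.4012 * 266.2172 = 4366.2899 km
revisit = 40075 / 4366.2899 = 9.1783 days

9.1783 days


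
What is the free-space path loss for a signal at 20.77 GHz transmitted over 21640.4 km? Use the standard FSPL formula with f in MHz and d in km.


f = 20.77 GHz = 20770.0000 MHz
d = 21640.4 km
FSPL = 32.44 + 20*log10(20770.0000) + 20*log10(21640.4)
FSPL = 32.44 + 86.3487 + 86.7053
FSPL = 205.4940 dB

205.4940 dB


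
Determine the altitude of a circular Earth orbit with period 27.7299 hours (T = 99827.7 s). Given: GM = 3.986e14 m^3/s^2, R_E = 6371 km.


T = 99827.7 s
r = (mu*T^2/(4*pi^2))^(1/3) = (3.986e14 * 99827.7^2 / (4*pi^2))^(1/3)
r = 4.6511452e+07 m = 46511.4518 km
alt = r - R_E = 46511.4518 - 6371 = 40140.4518 km

40140.4518 km


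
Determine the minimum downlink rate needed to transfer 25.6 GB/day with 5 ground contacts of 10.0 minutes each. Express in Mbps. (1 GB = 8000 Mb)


total contact time = 5 * 10.0 * 60 = 3000.0000 s
data = 25.6 GB = 204800.0000 Mb
rate = 204800.0000 / 3000.0000 = 68.2667 Mbps

68.2667 Mbps


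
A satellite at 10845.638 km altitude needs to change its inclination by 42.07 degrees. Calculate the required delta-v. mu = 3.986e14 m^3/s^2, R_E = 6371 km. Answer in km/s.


r = 17216.6380 km = 1.7216638e+07 m
V = sqrt(mu/r) = 4811.6549 m/s
di = 42.07 deg = 0.73426 rad
dV = 2*V*sin(di/2) = 2*4811.6549*sin(0.36713)
dV = 3454.1733 m/s = 3.4542 km/s

3.4542 km/s


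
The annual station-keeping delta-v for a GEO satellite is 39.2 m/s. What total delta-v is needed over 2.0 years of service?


dV = rate * years = 39.2 * 2.0
dV = 78.4000 m/s

78.4000 m/s


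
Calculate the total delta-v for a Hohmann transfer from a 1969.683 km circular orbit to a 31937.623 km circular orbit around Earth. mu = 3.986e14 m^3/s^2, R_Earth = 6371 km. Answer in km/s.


r1 = 8340.6830 km = 8.340683e+06 m
r2 = 38308.6230 km = 3.8308623e+07 m
dv1 = sqrt(mu/r1)*(sqrt(2*r2/(r1+r2)) - 1) = 1946.4653 m/s
dv2 = sqrt(mu/r2)*(1 - sqrt(2*r1/(r1+r2))) = 1296.7561 m/s
total dv = |dv1| + |dv2| = 1946.4653 + 1296.7561 = 3243.2214 m/s = 3.2432 km/s

3.2432 km/s


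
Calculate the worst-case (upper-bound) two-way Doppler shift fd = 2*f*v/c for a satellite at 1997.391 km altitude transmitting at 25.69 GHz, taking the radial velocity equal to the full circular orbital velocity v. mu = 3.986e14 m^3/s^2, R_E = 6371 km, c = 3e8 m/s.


r = 8.368391e+06 m
v = sqrt(mu/r) = 6901.5663 m/s (worst-case radial velocity)
f = 25.69 GHz = 2.569e+10 Hz
fd = 2*f*v/c = 2*2.569e+10*6901.5663/3.0e+08
fd = 1.1820083e+06 Hz

1.1820e+06 Hz


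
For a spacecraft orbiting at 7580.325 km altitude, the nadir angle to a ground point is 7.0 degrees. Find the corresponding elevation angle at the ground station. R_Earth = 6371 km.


r = R_E + alt = 13951.3250 km
Law of sines in the satellite / Earth-center / ground-point triangle:
  sin(nadir)/R_E = sin(90 + el)/r  =>  cos(el) = (r/R_E)*sin(nadir)
cos(el) = (13951.3250 / 6371.0000) * sin(7.0 deg) = 0.2668716
el = arccos(0.2668716) = 74.5218 deg
(Earth-central angle = 90 - nadir - el = 8.4782 deg)

74.5218 degrees


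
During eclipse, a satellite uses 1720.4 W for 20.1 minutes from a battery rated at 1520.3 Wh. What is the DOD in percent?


E_used = P * t / 60 = 1720.4 * 20.1 / 60 = 576.3340 Wh
DOD = E_used / E_total * 100 = 576.3340 / 1520.3 * 100
DOD = 37.9092 %

37.9092 %


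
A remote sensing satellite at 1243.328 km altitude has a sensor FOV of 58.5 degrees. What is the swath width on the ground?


FOV = 58.5 deg = 1.0210 rad
swath = 2 * alt * tan(FOV/2) = 2 * 1243.328 * tan(0.5105088)
swath = 2 * 1243.328 * 0.5600269
swath = 1392.5943 km

1392.5943 km


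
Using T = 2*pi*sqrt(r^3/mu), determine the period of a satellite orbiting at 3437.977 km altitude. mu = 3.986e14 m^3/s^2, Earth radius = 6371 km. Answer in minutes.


r = 9808.9770 km = 9.808977e+06 m
T = 2*pi*sqrt(r^3/mu) = 2*pi*sqrt(9.4378082e+20 / 3.986e14)
T = 9668.2260 s = 161.1371 min

161.1371 minutes


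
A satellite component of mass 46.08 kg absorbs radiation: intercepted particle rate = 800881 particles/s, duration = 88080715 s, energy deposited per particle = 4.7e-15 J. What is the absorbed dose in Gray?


Total energy deposited = rate * time * E_per
  = 800881 * 88080715 * 4.7e-15 = 0.3315482 J
Dose = E_total / mass = 0.3315482 / 46.08
Dose = 0.007195057 Gy

0.0072 Gy


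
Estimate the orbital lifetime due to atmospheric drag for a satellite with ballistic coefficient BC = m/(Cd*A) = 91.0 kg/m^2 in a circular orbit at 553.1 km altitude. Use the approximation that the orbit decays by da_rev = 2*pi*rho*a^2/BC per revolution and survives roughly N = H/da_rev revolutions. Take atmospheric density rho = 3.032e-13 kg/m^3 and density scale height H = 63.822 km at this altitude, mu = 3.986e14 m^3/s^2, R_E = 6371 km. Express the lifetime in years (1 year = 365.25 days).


a = R_E + alt = 6924.1000 km = 6.9241e+06 m
da_rev = 2*pi*rho*a^2/BC = 2*pi*3.032e-13*(6.9241e+06)^2/91.0 = 1.003678 m per revolution
N = H/da_rev = 63822.0000 m / 1.003678 m = 63588.1330 revolutions
P = 2*pi*sqrt(a^3/mu) = 5733.9806 s
lifetime = N*P = 63588.1330 * 5733.9806 = 3.6461312e+08 s = 4220.0593 days
years = 4220.0593 / 365.25 = 11.5539 years

11.5539 years


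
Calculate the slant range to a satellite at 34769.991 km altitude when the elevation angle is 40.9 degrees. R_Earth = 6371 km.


h = 34769.991 km, el = 40.9 deg
d = -R_E*sin(el) + sqrt((R_E*sin(el))^2 + 2*R_E*h + h^2)
d = -6371.0000*sin(0.7138397) + sqrt((6371.0000*0.6547408)^2 + 2*6371.0000*34769.991 + 34769.991^2)
d = 36686.8363 km

36686.8363 km


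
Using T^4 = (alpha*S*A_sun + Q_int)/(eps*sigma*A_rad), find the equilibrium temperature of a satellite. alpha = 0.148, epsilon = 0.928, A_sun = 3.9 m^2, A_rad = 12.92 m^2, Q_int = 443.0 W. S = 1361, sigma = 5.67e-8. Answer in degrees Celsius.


Numerator = alpha*S*A_sun + Q_int = 0.148*1361*3.9 + 443.0 = 1228.5692 W
Denominator = eps*sigma*A_rad = 0.928*5.67e-8*12.92 = 6.7981939e-07 W/K^4
T^4 = 1.8071994e+09 K^4
T = 206.1824 K = -66.9676 C

-66.9676 degrees Celsius


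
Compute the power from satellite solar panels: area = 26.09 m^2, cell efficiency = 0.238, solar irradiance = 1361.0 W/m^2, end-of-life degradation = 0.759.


P = area * eta * S * degradation
P = 26.09 * 0.238 * 1361.0 * 0.759
P = 6414.3247 W

6414.3247 W


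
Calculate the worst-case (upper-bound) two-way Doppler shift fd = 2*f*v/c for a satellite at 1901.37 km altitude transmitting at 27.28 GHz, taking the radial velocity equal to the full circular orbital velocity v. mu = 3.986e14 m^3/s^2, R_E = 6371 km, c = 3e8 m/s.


r = 8.27237e+06 m
v = sqrt(mu/r) = 6941.5055 m/s (worst-case radial velocity)
f = 27.28 GHz = 2.728e+10 Hz
fd = 2*f*v/c = 2*2.728e+10*6941.5055/3.0e+08
fd = 1.2624285e+06 Hz

1.2624e+06 Hz


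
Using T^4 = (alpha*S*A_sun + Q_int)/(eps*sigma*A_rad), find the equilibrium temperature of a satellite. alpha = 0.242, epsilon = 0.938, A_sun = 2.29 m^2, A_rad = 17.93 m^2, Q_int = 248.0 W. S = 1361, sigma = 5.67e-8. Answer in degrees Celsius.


Numerator = alpha*S*A_sun + Q_int = 0.242*1361*2.29 + 248.0 = 1002.2390 W
Denominator = eps*sigma*A_rad = 0.938*5.67e-8*17.93 = 9.5359988e-07 W/K^4
T^4 = 1.0510058e+09 K^4
T = 180.0534 K = -93.0966 C

-93.0966 degrees Celsius


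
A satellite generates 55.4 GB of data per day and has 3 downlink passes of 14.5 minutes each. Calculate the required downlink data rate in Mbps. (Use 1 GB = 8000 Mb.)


total contact time = 3 * 14.5 * 60 = 2610.0000 s
data = 55.4 GB = 443200.0000 Mb
rate = 443200.0000 / 2610.0000 = 169.8084 Mbps

169.8084 Mbps


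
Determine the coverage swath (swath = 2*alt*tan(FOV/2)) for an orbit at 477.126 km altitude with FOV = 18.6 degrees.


FOV = 18.6 deg = 0.3246312 rad
swath = 2 * alt * tan(FOV/2) = 2 * 477.126 * tan(0.1623156)
swath = 2 * 477.126 * 0.1637563
swath = 156.2648 km

156.2648 km


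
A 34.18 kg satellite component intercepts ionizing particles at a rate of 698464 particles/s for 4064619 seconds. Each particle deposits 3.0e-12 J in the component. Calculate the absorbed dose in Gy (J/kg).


Total energy deposited = rate * time * E_per
  = 698464 * 4064619 * 3.0e-12 = 8.5170 J
Dose = E_total / mass = 8.5170 / 34.18
Dose = 0.2491799 Gy

0.2492 Gy


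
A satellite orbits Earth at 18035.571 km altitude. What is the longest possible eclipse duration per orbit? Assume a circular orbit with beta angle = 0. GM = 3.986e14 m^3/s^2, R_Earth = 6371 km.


r = 24406.5710 km
T = 632.4412 min
Eclipse fraction = arcsin(R_E/r)/pi = arcsin(6371.0000/24406.5710)/pi
= arcsin(0.2610363)/pi = 0.08406422
Eclipse duration = 0.08406422 * 632.4412 = 53.1657 min

53.1657 minutes


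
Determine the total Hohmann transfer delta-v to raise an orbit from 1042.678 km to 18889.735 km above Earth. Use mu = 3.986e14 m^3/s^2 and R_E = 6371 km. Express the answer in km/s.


r1 = 7413.6780 km = 7.413678e+06 m
r2 = 25260.7350 km = 2.5260735e+07 m
dv1 = sqrt(mu/r1)*(sqrt(2*r2/(r1+r2)) - 1) = 1785.2170 m/s
dv2 = sqrt(mu/r2)*(1 - sqrt(2*r1/(r1+r2))) = 1296.4100 m/s
total dv = |dv1| + |dv2| = 1785.2170 + 1296.4100 = 3081.6270 m/s = 3.0816 km/s

3.0816 km/s


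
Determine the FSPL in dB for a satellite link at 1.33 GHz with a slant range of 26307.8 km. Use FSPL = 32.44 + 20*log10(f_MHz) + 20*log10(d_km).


f = 1.33 GHz = 1330.0000 MHz
d = 26307.8 km
FSPL = 32.44 + 20*log10(1330.0000) + 20*log10(26307.8)
FSPL = 32.44 + 62.4770 + 88.4017
FSPL = 183.3187 dB

183.3187 dB


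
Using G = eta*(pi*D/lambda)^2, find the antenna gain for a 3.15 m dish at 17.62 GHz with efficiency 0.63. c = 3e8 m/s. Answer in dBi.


lambda = c/f = 3e8 / 1.762e+10 = 0.01702611 m
G = eta*(pi*D/lambda)^2 = 0.63*(pi*3.15/0.01702611)^2
G = 212828.9494 (linear)
G = 10*log10(212828.9494) = 53.2803 dBi

53.2803 dBi


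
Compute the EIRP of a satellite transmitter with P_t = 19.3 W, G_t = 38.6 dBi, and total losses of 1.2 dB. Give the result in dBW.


Pt = 19.3 W = 12.8556 dBW
EIRP = Pt_dBW + Gt - losses = 12.8556 + 38.6 - 1.2 = 50.2556 dBW

50.2556 dBW


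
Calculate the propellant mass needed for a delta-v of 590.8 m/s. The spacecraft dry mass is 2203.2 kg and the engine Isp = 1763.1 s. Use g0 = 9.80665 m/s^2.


ve = Isp * g0 = 1763.1 * 9.80665 = 17290.104615 m/s
mass ratio = exp(dv/ve) = exp(590.8/17290.104615) = 1.03476033
m_prop = m_dry * (mr - 1) = 2203.2 * (1.03476033 - 1)
m_prop = 76.5840 kg

76.5840 kg


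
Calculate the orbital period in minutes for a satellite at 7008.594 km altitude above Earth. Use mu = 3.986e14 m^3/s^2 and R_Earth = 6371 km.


r = 13379.5940 km = 1.3379594e+07 m
T = 2*pi*sqrt(r^3/mu) = 2*pi*sqrt(2.3951284e+21 / 3.986e14)
T = 15401.9470 s = 256.6991 min

256.6991 minutes


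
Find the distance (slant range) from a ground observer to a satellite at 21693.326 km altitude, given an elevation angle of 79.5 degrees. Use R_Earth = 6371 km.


h = 21693.326 km, el = 79.5 deg
d = -R_E*sin(el) + sqrt((R_E*sin(el))^2 + 2*R_E*h + h^2)
d = -6371.0000*sin(1.3875) + sqrt((6371.0000*0.9832549)^2 + 2*6371.0000*21693.326 + 21693.326^2)
d = 21775.9829 km

21775.9829 km


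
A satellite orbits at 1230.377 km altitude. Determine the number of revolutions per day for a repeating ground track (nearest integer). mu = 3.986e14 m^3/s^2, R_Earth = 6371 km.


r = 7.601377e+06 m
T = 2*pi*sqrt(r^3/mu) = 6595.5289 s = 109.9255 min
revs/day = 1440 / 109.9255 = 13.0998
Rounded: 13 revolutions per day

13 revolutions per day


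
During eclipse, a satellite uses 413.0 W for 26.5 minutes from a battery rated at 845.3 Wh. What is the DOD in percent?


E_used = P * t / 60 = 413.0 * 26.5 / 60 = 182.4083 Wh
DOD = E_used / E_total * 100 = 182.4083 / 845.3 * 100
DOD = 21.5791 %

21.5791 %


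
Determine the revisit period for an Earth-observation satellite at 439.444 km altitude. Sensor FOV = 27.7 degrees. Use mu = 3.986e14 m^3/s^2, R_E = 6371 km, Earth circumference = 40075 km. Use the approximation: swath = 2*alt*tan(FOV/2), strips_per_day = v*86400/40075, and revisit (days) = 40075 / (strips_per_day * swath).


swath = 2*439.444*tan(0.2417281) = 216.6890 km
v = sqrt(mu/r) = 7650.3435 m/s = 7.6503 km/s
strips/day = v*86400/40075 = 7.6503*86400/40075 = 16.4938
coverage/day = strips * swath = 16.4938 * 216.6890 = 3574.0288 km
revisit = 40075 / 3574.0288 = 11.2128 days

11.2128 days


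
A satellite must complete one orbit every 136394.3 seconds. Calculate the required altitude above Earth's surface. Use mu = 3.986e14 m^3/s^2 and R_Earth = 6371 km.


T = 136394.3 s
r = (mu*T^2/(4*pi^2))^(1/3) = (3.986e14 * 136394.3^2 / (4*pi^2))^(1/3)
r = 5.7269492e+07 m = 57269.4923 km
alt = r - R_E = 57269.4923 - 6371 = 50898.4923 km

50898.4923 km


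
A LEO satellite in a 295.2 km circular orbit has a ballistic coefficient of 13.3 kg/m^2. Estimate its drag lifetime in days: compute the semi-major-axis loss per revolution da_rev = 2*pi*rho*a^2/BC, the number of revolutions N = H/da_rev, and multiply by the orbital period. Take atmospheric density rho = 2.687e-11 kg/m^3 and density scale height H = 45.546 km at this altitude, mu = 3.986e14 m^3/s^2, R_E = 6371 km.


a = R_E + alt = 6666.2000 km = 6.6662e+06 m
da_rev = 2*pi*rho*a^2/BC = 2*pi*2.687e-11*(6.6662e+06)^2/13.3 = 564.095418 m per revolution
N = H/da_rev = 45546.0000 m / 564.095418 m = 80.7417 revolutions
P = 2*pi*sqrt(a^3/mu) = 5416.6245 s
lifetime = N*P = 80.7417 * 5416.6245 = 437347.2495 s = 5.0619 days

5.0619 days


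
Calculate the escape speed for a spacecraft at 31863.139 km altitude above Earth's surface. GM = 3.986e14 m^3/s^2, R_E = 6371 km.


r = 6371.0 + 31863.139 = 38234.1390 km = 3.8234139e+07 m
v_esc = sqrt(2*mu/r) = sqrt(2*3.986e14 / 3.8234139e+07)
v_esc = 4566.2322 m/s = 4.5662 km/s

4.5662 km/s


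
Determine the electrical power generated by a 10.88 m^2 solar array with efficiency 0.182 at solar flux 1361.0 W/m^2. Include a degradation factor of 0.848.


P = area * eta * S * degradation
P = 10.88 * 0.182 * 1361.0 * 0.848
P = 2285.3581 W

2285.3581 W


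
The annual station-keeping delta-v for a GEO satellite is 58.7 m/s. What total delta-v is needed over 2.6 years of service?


dV = rate * years = 58.7 * 2.6
dV = 152.6200 m/s

152.6200 m/s


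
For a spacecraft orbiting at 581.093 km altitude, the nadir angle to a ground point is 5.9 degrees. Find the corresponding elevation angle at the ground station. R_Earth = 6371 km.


r = R_E + alt = 6952.0930 km
Law of sines in the satellite / Earth-center / ground-point triangle:
  sin(nadir)/R_E = sin(90 + el)/r  =>  cos(el) = (r/R_E)*sin(nadir)
cos(el) = (6952.0930 / 6371.0000) * sin(5.9 deg) = 0.1121681
el = arccos(0.1121681) = 83.5597 deg
(Earth-central angle = 90 - nadir - el = 0.540315 deg)

83.5597 degrees


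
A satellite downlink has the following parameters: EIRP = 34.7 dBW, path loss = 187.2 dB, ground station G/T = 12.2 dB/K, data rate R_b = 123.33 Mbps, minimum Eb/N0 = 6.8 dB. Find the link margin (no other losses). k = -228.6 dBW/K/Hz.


C/N0 = EIRP - FSPL + G/T - k = 34.7 - 187.2 + 12.2 - (-228.6)
C/N0 = 88.3000 dB-Hz
R_b = 123.33 Mbps = 1.2333e+08 bps -> 10*log10(R_b) = 80.9107 dB-Hz
Eb/N0 = C/N0 - 10*log10(R_b) = 88.3000 - 80.9107 = 7.3893 dB
Margin = Eb/N0 - Eb/N0_req = 7.3893 - 6.8 = 0.5893127 dB (link closes)

0.5893 dB


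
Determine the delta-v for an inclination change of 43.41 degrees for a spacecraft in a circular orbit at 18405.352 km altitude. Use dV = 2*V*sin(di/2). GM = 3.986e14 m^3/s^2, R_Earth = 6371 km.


r = 24776.3520 km = 2.4776352e+07 m
V = sqrt(mu/r) = 4010.9751 m/s
di = 43.41 deg = 0.7576474 rad
dV = 2*V*sin(di/2) = 2*4010.9751*sin(0.3788237)
dV = 2966.7405 m/s = 2.9667 km/s

2.9667 km/s


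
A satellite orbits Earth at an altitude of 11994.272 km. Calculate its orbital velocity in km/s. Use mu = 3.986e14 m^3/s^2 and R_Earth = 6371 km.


r = R_E + alt = 6371.0 + 11994.272 = 18365.2720 km = 1.8365272e+07 m
v = sqrt(mu/r) = sqrt(3.986e14 / 1.8365272e+07) = 4658.7560 m/s = 4.6588 km/s

4.6588 km/s


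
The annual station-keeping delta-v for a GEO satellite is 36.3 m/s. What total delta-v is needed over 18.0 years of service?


dV = rate * years = 36.3 * 18.0
dV = 653.4000 m/s

653.4000 m/s


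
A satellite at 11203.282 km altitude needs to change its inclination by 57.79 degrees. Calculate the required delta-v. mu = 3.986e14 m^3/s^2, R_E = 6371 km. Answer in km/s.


r = 17574.2820 km = 1.7574282e+07 m
V = sqrt(mu/r) = 4762.4437 m/s
di = 57.79 deg = 1.0086 rad
dV = 2*V*sin(di/2) = 2*4762.4437*sin(0.5043129)
dV = 4602.4825 m/s = 4.6025 km/s

4.6025 km/s


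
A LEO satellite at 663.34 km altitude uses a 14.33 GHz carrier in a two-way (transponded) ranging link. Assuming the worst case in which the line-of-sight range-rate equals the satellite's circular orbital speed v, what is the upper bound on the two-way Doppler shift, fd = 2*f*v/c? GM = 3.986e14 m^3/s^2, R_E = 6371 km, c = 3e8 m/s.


r = 7.03434e+06 m
v = sqrt(mu/r) = 7527.6076 m/s (worst-case radial velocity)
f = 14.33 GHz = 1.433e+10 Hz
fd = 2*f*v/c = 2*1.433e+10*7527.6076/3.0e+08
fd = 719137.4414 Hz

719137.4414 Hz


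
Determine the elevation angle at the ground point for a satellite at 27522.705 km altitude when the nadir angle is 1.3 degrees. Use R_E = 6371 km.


r = R_E + alt = 33893.7050 km
Law of sines in the satellite / Earth-center / ground-point triangle:
  sin(nadir)/R_E = sin(90 + el)/r  =>  cos(el) = (r/R_E)*sin(nadir)
cos(el) = (33893.7050 / 6371.0000) * sin(1.3 deg) = 0.1206966
el = arccos(0.1206966) = 83.0677 deg
(Earth-central angle = 90 - nadir - el = 5.6323 deg)

83.0677 degrees


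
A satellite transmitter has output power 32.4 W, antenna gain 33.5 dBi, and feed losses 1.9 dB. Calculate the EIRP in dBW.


Pt = 32.4 W = 15.1055 dBW
EIRP = Pt_dBW + Gt - losses = 15.1055 + 33.5 - 1.9 = 46.7055 dBW

46.7055 dBW


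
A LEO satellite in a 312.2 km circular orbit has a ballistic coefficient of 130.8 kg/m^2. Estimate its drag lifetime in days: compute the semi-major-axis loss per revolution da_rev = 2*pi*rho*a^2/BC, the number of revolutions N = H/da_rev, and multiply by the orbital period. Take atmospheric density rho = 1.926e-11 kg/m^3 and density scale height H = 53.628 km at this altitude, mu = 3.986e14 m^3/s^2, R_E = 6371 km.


a = R_E + alt = 6683.2000 km = 6.6832e+06 m
da_rev = 2*pi*rho*a^2/BC = 2*pi*1.926e-11*(6.6832e+06)^2/130.8 = 41.323521 m per revolution
N = H/da_rev = 53628.0000 m / 41.323521 m = 1297.7597 revolutions
P = 2*pi*sqrt(a^3/mu) = 5437.3577 s
lifetime = N*P = 1297.7597 * 5437.3577 = 7.0563837e+06 s = 81.6711 days

81.6711 days


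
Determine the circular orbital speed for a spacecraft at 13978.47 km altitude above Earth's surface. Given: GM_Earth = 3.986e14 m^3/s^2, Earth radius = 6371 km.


r = R_E + alt = 6371.0 + 13978.47 = 20349.4700 km = 2.034947e+07 m
v = sqrt(mu/r) = sqrt(3.986e14 / 2.034947e+07) = 4425.8032 m/s = 4.4258 km/s

4.4258 km/s


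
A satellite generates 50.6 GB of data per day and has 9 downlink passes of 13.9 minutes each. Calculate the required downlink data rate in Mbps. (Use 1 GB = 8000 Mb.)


total contact time = 9 * 13.9 * 60 = 7506.0000 s
data = 50.6 GB = 404800.0000 Mb
rate = 404800.0000 / 7506.0000 = 53.9302 Mbps

53.9302 Mbps


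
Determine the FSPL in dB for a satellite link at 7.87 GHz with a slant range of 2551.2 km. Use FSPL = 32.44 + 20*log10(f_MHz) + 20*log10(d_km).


f = 7.87 GHz = 7870.0000 MHz
d = 2551.2 km
FSPL = 32.44 + 20*log10(7870.0000) + 20*log10(2551.2)
FSPL = 32.44 + 77.9195 + 68.1349
FSPL = 178.4944 dB

178.4944 dB


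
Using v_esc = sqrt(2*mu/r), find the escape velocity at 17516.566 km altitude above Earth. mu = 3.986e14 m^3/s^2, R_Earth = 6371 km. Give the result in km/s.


r = 6371.0 + 17516.566 = 23887.5660 km = 2.3887566e+07 m
v_esc = sqrt(2*mu/r) = sqrt(2*3.986e14 / 2.3887566e+07)
v_esc = 5776.9378 m/s = 5.7769 km/s

5.7769 km/s


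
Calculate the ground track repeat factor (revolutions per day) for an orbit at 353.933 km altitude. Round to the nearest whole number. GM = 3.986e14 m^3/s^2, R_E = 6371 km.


r = 6.724933e+06 m
T = 2*pi*sqrt(r^3/mu) = 5488.3672 s = 91.4728 min
revs/day = 1440 / 91.4728 = 15.7424
Rounded: 16 revolutions per day

16 revolutions per day


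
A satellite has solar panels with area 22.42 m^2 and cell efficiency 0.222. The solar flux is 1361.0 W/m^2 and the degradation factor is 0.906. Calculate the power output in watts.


P = area * eta * S * degradation
P = 22.42 * 0.222 * 1361.0 * 0.906
P = 6137.2654 W

6137.2654 W


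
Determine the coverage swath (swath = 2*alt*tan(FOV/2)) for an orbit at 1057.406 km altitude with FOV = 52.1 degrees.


FOV = 52.1 deg = 0.9093165 rad
swath = 2 * alt * tan(FOV/2) = 2 * 1057.406 * tan(0.4546583)
swath = 2 * 1057.406 * 0.4888133
swath = 1033.7482 km

1033.7482 km


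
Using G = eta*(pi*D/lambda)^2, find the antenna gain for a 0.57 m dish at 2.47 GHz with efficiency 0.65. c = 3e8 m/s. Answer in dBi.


lambda = c/f = 3e8 / 2.47e+09 = 0.1214575 m
G = eta*(pi*D/lambda)^2 = 0.65*(pi*0.57/0.1214575)^2
G = 141.2909 (linear)
G = 10*log10(141.2909) = 21.5011 dBi

21.5011 dBi


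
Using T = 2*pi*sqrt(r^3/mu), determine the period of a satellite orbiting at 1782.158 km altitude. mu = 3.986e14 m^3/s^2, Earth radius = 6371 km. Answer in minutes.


r = 8153.1580 km = 8.153158e+06 m
T = 2*pi*sqrt(r^3/mu) = 2*pi*sqrt(5.4197291e+20 / 3.986e14)
T = 7326.5583 s = 122.1093 min

122.1093 minutes


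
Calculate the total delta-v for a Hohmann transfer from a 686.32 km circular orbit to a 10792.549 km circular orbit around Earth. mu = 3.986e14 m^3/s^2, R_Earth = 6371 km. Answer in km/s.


r1 = 7057.3200 km = 7.05732e+06 m
r2 = 17163.5490 km = 1.7163549e+07 m
dv1 = sqrt(mu/r1)*(sqrt(2*r2/(r1+r2)) - 1) = 1431.5549 m/s
dv2 = sqrt(mu/r2)*(1 - sqrt(2*r1/(r1+r2))) = 1140.2995 m/s
total dv = |dv1| + |dv2| = 1431.5549 + 1140.2995 = 2571.8544 m/s = 2.5719 km/s

2.5719 km/s


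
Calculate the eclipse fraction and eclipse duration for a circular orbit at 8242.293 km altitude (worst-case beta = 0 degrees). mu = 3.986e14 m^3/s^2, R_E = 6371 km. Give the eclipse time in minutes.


r = 14613.2930 km
T = 293.0098 min
Eclipse fraction = arcsin(R_E/r)/pi = arcsin(6371.0000/14613.2930)/pi
= arcsin(0.4359729)/pi = 0.1435957
Eclipse duration = 0.1435957 * 293.0098 = 42.0749 min

42.0749 minutes


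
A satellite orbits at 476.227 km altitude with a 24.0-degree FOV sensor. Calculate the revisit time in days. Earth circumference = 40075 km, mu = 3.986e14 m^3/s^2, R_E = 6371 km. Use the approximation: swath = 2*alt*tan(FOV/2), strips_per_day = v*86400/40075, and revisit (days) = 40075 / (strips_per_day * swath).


swath = 2*476.227*tan(0.2094395) = 202.4503 km
v = sqrt(mu/r) = 7629.7672 m/s = 7.6298 km/s
strips/day = v*86400/40075 = 7.6298*86400/40075 = 16.4495
coverage/day = strips * swath = 16.4495 * 202.4503 = 3330.1977 km
revisit = 40075 / 3330.1977 = 12.0338 days

12.0338 days


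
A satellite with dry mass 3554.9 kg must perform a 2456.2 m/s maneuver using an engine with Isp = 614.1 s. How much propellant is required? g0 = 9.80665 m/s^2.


ve = Isp * g0 = 614.1 * 9.80665 = 6022.263765 m/s
mass ratio = exp(dv/ve) = exp(2456.2/6022.263765) = 1.50358653
m_prop = m_dry * (mr - 1) = 3554.9 * (1.50358653 - 1)
m_prop = 1790.1998 kg

1790.1998 kg


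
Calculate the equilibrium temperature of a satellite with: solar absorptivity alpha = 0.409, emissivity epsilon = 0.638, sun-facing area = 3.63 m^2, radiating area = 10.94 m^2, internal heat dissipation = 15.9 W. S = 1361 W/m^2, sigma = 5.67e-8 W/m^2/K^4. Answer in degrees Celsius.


Numerator = alpha*S*A_sun + Q_int = 0.409*1361*3.63 + 15.9 = 2036.5359 W
Denominator = eps*sigma*A_rad = 0.638*5.67e-8*10.94 = 3.9575012e-07 W/K^4
T^4 = 5.1460145e+09 K^4
T = 267.8353 K = -5.3147 C

-5.3147 degrees Celsius


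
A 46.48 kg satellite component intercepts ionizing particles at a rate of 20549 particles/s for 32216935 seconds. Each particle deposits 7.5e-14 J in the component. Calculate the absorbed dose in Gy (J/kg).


Total energy deposited = rate * time * E_per
  = 20549 * 32216935 * 7.5e-14 = 0.04965193 J
Dose = E_total / mass = 0.04965193 / 46.48
Dose = 0.001068243 Gy

0.0011 Gy


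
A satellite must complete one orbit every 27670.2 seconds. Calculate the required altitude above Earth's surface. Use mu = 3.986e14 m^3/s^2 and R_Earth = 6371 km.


T = 27670.2 s
r = (mu*T^2/(4*pi^2))^(1/3) = (3.986e14 * 27670.2^2 / (4*pi^2))^(1/3)
r = 1.9772764e+07 m = 19772.7641 km
alt = r - R_E = 19772.7641 - 6371 = 13401.7641 km

13401.7641 km


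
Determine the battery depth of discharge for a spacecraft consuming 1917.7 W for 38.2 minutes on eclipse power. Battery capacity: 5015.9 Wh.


E_used = P * t / 60 = 1917.7 * 38.2 / 60 = 1220.9357 Wh
DOD = E_used / E_total * 100 = 1220.9357 / 5015.9 * 100
DOD = 24.3413 %

24.3413 %


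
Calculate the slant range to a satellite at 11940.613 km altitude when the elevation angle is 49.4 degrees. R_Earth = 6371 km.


h = 11940.613 km, el = 49.4 deg
d = -R_E*sin(el) + sqrt((R_E*sin(el))^2 + 2*R_E*h + h^2)
d = -6371.0000*sin(0.8621927) + sqrt((6371.0000*0.7592713)^2 + 2*6371.0000*11940.613 + 11940.613^2)
d = 12998.7463 km

12998.7463 km


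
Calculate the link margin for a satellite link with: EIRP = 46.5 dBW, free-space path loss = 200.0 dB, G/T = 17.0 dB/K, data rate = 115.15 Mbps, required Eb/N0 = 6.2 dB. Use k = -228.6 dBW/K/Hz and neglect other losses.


C/N0 = EIRP - FSPL + G/T - k = 46.5 - 200.0 + 17.0 - (-228.6)
C/N0 = 92.1000 dB-Hz
R_b = 115.15 Mbps = 1.1515e+08 bps -> 10*log10(R_b) = 80.6126 dB-Hz
Eb/N0 = C/N0 - 10*log10(R_b) = 92.1000 - 80.6126 = 11.4874 dB
Margin = Eb/N0 - Eb/N0_req = 11.4874 - 6.2 = 5.2874 dB (link closes)

5.2874 dB


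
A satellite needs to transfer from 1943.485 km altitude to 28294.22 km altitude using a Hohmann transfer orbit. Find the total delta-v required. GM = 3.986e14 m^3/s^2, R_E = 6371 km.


r1 = 8314.4850 km = 8.314485e+06 m
r2 = 34665.2200 km = 3.466522e+07 m
dv1 = sqrt(mu/r1)*(sqrt(2*r2/(r1+r2)) - 1) = 1869.9912 m/s
dv2 = sqrt(mu/r2)*(1 - sqrt(2*r1/(r1+r2))) = 1281.7286 m/s
total dv = |dv1| + |dv2| = 1869.9912 + 1281.7286 = 3151.7198 m/s = 3.1517 km/s

3.1517 km/s


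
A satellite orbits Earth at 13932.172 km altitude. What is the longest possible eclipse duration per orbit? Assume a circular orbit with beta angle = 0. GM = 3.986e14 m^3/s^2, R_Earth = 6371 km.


r = 20303.1720 km
T = 479.8503 min
Eclipse fraction = arcsin(R_E/r)/pi = arcsin(6371.0000/20303.1720)/pi
= arcsin(0.3137933)/pi = 0.1015999
Eclipse duration = 0.1015999 * 479.8503 = 48.7528 min

48.7528 minutes


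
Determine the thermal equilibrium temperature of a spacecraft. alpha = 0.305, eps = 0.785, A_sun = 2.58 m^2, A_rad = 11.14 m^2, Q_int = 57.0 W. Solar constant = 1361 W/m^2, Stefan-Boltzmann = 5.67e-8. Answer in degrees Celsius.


Numerator = alpha*S*A_sun + Q_int = 0.305*1361*2.58 + 57.0 = 1127.9709 W
Denominator = eps*sigma*A_rad = 0.785*5.67e-8*11.14 = 4.9583583e-07 W/K^4
T^4 = 2.2748878e+09 K^4
T = 218.3936 K = -54.7564 C

-54.7564 degrees Celsius


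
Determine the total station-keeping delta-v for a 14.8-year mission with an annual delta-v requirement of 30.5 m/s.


dV = rate * years = 30.5 * 14.8
dV = 451.4000 m/s

451.4000 m/s


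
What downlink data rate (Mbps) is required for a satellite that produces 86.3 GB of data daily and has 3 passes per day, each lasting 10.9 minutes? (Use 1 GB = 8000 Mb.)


total contact time = 3 * 10.9 * 60 = 1962.0000 s
data = 86.3 GB = 690400.0000 Mb
rate = 690400.0000 / 1962.0000 = 351.8858 Mbps

351.8858 Mbps


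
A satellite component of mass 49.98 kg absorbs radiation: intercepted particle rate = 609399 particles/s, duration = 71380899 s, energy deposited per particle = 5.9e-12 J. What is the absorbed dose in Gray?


Total energy deposited = rate * time * E_per
  = 609399 * 71380899 * 5.9e-12 = 256.6467 J
Dose = E_total / mass = 256.6467 / 49.98
Dose = 5.1350 Gy

5.1350 Gy


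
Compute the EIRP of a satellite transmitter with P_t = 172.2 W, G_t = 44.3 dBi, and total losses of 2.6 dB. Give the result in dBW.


Pt = 172.2 W = 22.3603 dBW
EIRP = Pt_dBW + Gt - losses = 22.3603 + 44.3 - 2.6 = 64.0603 dBW

64.0603 dBW


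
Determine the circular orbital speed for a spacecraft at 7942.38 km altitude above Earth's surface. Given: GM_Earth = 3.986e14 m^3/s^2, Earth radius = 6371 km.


r = R_E + alt = 6371.0 + 7942.38 = 14313.3800 km = 1.431338e+07 m
v = sqrt(mu/r) = sqrt(3.986e14 / 1.431338e+07) = 5277.1270 m/s = 5.2771 km/s

5.2771 km/s


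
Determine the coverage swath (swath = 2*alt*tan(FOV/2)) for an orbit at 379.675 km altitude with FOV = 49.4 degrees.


FOV = 49.4 deg = 0.8621927 rad
swath = 2 * alt * tan(FOV/2) = 2 * 379.675 * tan(0.4310963)
swath = 2 * 379.675 * 0.4599486
swath = 349.2620 km

349.2620 km


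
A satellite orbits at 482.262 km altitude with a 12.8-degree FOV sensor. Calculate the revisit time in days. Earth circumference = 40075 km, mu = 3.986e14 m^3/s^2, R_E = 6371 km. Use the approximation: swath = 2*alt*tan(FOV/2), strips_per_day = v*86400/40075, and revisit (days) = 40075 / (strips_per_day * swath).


swath = 2*482.262*tan(0.1117011) = 108.1887 km
v = sqrt(mu/r) = 7626.4070 m/s = 7.6264 km/s
strips/day = v*86400/40075 = 7.6264*86400/40075 = 16.4422
coverage/day = strips * swath = 16.4422 * 108.1887 = 1778.8613 km
revisit = 40075 / 1778.8613 = 22.5285 days

22.5285 days


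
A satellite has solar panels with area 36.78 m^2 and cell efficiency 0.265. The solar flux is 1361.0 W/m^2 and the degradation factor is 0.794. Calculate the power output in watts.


P = area * eta * S * degradation
P = 36.78 * 0.265 * 1361.0 * 0.794
P = 10532.6154 W

10532.6154 W


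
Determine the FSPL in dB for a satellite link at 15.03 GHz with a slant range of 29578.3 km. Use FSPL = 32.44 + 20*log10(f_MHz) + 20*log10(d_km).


f = 15.03 GHz = 15030.0000 MHz
d = 29578.3 km
FSPL = 32.44 + 20*log10(15030.0000) + 20*log10(29578.3)
FSPL = 32.44 + 83.5392 + 89.4195
FSPL = 205.3986 dB

205.3986 dB


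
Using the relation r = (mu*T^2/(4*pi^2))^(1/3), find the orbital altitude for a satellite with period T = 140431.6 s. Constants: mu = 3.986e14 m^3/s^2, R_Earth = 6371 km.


T = 140431.6 s
r = (mu*T^2/(4*pi^2))^(1/3) = (3.986e14 * 140431.6^2 / (4*pi^2))^(1/3)
r = 5.8394115e+07 m = 58394.1151 km
alt = r - R_E = 58394.1151 - 6371 = 52023.1151 km

52023.1151 km


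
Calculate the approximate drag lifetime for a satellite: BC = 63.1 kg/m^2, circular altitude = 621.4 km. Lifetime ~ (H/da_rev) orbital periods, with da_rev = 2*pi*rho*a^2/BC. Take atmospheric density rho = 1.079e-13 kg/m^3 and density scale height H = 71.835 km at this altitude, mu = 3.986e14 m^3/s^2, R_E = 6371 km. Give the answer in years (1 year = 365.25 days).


a = R_E + alt = 6992.4000 km = 6.9924e+06 m
da_rev = 2*pi*rho*a^2/BC = 2*pi*1.079e-13*(6.9924e+06)^2/63.1 = 0.525320661 m per revolution
N = H/da_rev = 71835.0000 m / 0.525320661 m = 136745.0499 revolutions
P = 2*pi*sqrt(a^3/mu) = 5819.0303 s
lifetime = N*P = 136745.0499 * 5819.0303 = 7.9572359e+08 s = 9209.7637 days
years = 9209.7637 / 365.25 = 25.2150 years

25.2150 years
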